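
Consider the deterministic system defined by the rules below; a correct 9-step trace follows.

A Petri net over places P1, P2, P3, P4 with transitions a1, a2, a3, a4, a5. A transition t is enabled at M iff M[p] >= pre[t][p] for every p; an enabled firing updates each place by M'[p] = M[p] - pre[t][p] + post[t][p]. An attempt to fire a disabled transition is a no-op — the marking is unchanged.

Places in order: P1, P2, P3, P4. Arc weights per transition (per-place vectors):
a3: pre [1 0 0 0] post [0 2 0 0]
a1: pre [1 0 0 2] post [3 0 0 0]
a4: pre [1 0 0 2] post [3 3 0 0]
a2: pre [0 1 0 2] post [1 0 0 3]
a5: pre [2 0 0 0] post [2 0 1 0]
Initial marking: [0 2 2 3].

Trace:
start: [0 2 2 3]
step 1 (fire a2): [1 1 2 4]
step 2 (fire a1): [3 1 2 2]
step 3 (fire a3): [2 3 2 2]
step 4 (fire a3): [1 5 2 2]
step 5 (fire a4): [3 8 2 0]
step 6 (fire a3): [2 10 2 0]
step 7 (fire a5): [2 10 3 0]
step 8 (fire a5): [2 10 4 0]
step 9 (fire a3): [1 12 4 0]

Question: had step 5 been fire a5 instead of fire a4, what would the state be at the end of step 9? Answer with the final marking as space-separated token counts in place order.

(re-executing from step 5 with the substitution; state before step 5: [1 5 2 2])
step 5 (fire a5): [1 5 2 2]
step 6 (fire a3): [0 7 2 2]
step 7 (fire a5): [0 7 2 2]
step 8 (fire a5): [0 7 2 2]
step 9 (fire a3): [0 7 2 2]

0 7 2 2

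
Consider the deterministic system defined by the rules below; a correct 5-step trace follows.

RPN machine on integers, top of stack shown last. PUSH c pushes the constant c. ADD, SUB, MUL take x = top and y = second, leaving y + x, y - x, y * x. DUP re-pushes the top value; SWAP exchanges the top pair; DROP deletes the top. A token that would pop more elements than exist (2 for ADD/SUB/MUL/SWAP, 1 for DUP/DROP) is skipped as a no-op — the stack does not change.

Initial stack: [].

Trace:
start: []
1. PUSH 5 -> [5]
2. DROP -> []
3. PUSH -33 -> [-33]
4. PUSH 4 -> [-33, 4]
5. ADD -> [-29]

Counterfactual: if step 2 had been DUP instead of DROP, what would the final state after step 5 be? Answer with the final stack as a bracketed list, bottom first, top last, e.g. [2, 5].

[5, 5, -29]

(re-executing from step 2 with the substitution; state before step 2: [5])
2. DUP -> [5, 5]
3. PUSH -33 -> [5, 5, -33]
4. PUSH 4 -> [5, 5, -33, 4]
5. ADD -> [5, 5, -29]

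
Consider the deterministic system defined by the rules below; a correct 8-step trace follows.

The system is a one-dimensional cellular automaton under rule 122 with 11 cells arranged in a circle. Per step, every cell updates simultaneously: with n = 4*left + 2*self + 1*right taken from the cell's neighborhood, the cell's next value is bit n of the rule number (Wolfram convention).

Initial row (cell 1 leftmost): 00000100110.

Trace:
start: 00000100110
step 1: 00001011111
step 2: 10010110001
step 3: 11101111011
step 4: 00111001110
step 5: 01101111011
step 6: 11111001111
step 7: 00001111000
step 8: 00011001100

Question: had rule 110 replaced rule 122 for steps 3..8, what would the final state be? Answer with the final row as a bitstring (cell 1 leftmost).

(re-executing steps 3..8 under rule 110; state before step 3: 10010110001)
step 3: 10111110011
step 4: 11100010110
step 5: 10100111111
step 6: 11101100000
step 7: 10111100001
step 8: 11100100011

11100100011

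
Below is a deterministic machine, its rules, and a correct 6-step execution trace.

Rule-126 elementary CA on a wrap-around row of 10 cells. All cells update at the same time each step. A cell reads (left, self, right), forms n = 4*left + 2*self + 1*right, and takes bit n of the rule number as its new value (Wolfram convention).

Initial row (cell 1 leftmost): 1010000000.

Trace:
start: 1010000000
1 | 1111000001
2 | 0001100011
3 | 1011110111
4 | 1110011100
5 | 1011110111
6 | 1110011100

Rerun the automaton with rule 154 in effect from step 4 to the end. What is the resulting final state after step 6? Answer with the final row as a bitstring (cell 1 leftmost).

1110011100

(re-executing steps 4..6 under rule 154; state before step 4: 1011110111)
4 | 0011100111
5 | 1111011110
6 | 1110011100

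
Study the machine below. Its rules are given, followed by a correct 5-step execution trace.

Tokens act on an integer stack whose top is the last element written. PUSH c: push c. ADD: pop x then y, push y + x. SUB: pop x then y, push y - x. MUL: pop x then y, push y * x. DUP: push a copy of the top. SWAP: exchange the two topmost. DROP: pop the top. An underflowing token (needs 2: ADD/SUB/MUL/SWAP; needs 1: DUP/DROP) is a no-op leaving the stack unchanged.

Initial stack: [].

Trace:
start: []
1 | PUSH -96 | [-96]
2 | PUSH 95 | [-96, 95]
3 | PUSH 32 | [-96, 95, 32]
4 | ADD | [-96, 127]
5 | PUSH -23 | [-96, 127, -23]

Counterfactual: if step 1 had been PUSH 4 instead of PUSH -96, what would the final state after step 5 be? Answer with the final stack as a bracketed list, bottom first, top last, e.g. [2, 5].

(re-executing from step 1 with the substitution; state before step 1: [])
1 | PUSH 4 | [4]
2 | PUSH 95 | [4, 95]
3 | PUSH 32 | [4, 95, 32]
4 | ADD | [4, 127]
5 | PUSH -23 | [4, 127, -23]

[4, 127, -23]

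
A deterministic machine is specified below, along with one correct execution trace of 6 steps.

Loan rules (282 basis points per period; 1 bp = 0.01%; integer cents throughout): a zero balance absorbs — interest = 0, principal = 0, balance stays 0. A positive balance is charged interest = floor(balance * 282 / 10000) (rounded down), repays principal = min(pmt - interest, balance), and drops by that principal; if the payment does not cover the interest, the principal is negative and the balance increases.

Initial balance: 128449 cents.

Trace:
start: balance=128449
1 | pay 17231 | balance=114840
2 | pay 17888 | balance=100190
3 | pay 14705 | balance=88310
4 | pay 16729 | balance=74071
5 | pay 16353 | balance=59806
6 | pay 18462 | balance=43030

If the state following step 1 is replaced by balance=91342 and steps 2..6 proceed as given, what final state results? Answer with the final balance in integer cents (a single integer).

state after step 1 := balance=91342
2 | pay 17888 | balance=76029
3 | pay 14705 | balance=63468
4 | pay 16729 | balance=48528
5 | pay 16353 | balance=33543
6 | pay 18462 | balance=16026

16026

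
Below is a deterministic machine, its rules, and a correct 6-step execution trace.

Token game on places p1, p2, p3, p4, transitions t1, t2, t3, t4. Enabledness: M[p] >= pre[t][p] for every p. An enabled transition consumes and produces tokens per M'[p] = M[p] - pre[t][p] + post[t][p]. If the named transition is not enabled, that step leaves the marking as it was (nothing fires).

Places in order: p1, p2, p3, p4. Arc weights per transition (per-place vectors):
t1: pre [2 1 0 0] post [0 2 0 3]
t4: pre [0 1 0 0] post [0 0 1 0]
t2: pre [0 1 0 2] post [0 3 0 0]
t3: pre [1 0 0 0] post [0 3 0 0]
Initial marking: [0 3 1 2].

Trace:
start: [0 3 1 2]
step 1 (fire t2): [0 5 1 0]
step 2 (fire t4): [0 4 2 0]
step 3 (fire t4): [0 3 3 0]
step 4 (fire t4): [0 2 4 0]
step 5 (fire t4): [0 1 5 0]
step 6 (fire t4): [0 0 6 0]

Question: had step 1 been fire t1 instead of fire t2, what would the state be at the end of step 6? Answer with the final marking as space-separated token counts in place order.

(re-executing from step 1 with the substitution; state before step 1: [0 3 1 2])
step 1 (fire t1): [0 3 1 2]
step 2 (fire t4): [0 2 2 2]
step 3 (fire t4): [0 1 3 2]
step 4 (fire t4): [0 0 4 2]
step 5 (fire t4): [0 0 4 2]
step 6 (fire t4): [0 0 4 2]

0 0 4 2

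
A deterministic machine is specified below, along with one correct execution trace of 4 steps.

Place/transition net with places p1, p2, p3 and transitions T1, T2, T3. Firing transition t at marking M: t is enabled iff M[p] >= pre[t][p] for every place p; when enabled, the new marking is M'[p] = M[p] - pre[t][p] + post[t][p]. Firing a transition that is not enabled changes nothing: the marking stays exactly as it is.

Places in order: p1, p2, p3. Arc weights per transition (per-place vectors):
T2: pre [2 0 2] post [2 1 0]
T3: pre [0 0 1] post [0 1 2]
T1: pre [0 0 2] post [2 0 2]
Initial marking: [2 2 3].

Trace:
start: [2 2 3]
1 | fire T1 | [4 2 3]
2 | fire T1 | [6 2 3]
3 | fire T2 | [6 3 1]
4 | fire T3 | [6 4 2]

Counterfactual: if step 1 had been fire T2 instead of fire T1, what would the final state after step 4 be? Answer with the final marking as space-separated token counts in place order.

2 4 2

(re-executing from step 1 with the substitution; state before step 1: [2 2 3])
1 | fire T2 | [2 3 1]
2 | fire T1 | [2 3 1]
3 | fire T2 | [2 3 1]
4 | fire T3 | [2 4 2]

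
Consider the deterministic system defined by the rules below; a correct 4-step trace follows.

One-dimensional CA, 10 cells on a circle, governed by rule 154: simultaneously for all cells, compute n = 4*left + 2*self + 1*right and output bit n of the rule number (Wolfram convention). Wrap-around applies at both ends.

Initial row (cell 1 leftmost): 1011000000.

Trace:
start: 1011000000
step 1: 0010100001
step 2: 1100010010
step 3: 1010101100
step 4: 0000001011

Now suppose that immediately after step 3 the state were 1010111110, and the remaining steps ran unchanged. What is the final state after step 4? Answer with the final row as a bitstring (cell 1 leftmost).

0000111100

state after step 3 := 1010111110
step 4: 0000111100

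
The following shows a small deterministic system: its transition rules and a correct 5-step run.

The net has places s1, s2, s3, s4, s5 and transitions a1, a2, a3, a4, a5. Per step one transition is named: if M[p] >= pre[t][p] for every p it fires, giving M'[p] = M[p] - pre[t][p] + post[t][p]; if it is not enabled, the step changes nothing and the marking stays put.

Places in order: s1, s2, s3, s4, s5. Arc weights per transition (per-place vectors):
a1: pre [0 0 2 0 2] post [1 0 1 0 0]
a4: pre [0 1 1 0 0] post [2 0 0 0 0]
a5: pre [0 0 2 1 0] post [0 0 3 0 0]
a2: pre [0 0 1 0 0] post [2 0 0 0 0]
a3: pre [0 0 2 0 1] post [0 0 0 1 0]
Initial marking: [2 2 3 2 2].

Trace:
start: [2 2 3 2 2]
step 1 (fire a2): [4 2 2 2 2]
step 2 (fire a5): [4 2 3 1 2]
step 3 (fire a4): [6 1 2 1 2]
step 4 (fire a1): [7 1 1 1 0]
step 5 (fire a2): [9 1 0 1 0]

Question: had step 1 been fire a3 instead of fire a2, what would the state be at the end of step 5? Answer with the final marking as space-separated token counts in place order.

4 1 0 3 1

(re-executing from step 1 with the substitution; state before step 1: [2 2 3 2 2])
step 1 (fire a3): [2 2 1 3 1]
step 2 (fire a5): [2 2 1 3 1]
step 3 (fire a4): [4 1 0 3 1]
step 4 (fire a1): [4 1 0 3 1]
step 5 (fire a2): [4 1 0 3 1]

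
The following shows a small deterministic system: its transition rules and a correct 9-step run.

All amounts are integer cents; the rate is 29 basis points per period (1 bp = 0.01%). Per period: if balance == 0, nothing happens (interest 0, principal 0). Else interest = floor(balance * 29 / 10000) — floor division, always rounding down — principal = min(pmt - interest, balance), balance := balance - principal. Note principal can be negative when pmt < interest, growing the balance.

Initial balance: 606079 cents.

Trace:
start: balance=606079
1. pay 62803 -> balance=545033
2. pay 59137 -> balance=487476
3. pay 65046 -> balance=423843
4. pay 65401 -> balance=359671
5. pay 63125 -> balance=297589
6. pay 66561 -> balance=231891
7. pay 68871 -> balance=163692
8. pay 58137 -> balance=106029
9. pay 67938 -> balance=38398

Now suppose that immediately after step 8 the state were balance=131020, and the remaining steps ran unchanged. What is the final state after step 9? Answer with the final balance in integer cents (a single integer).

63461

state after step 8 := balance=131020
9. pay 67938 -> balance=63461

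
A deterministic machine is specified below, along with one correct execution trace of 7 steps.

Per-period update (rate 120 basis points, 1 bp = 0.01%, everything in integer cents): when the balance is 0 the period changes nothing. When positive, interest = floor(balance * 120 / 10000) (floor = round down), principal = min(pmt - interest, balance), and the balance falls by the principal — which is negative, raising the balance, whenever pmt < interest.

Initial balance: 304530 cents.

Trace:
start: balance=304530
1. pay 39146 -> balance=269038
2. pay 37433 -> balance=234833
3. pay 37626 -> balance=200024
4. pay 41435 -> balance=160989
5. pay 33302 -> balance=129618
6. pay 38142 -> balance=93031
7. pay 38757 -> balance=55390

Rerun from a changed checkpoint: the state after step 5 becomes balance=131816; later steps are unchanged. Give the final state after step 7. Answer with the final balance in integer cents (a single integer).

state after step 5 := balance=131816
6. pay 38142 -> balance=95255
7. pay 38757 -> balance=57641

57641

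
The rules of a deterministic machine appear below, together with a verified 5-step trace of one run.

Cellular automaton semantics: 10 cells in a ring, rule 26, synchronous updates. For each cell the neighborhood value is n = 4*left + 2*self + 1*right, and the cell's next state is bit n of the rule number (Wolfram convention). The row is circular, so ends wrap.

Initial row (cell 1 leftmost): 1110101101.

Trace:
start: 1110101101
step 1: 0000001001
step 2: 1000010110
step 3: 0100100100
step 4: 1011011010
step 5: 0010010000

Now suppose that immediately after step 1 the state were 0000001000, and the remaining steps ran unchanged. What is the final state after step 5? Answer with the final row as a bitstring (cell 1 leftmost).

1010000000

state after step 1 := 0000001000
step 2: 0000010100
step 3: 0000100010
step 4: 0001010101
step 5: 1010000000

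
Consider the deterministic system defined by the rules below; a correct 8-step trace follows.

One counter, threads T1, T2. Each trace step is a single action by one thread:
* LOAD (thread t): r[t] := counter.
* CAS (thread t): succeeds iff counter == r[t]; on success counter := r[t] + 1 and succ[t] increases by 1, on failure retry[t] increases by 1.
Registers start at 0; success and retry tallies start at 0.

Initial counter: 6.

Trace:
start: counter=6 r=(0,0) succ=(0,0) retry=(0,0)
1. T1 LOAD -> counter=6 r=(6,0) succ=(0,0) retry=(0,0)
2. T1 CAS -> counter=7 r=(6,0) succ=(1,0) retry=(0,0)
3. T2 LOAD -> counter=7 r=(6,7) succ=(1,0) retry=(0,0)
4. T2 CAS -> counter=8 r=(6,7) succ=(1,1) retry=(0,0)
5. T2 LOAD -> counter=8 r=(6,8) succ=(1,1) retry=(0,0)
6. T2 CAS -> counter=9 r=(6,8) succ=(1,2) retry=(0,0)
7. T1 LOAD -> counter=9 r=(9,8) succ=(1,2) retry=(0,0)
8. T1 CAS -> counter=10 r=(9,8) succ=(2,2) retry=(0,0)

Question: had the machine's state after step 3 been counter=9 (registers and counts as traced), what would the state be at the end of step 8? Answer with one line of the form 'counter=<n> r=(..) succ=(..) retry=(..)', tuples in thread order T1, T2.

state after step 3 := counter=9 r=(6,7) succ=(1,0) retry=(0,0)
4. T2 CAS -> counter=9 r=(6,7) succ=(1,0) retry=(0,1)
5. T2 LOAD -> counter=9 r=(6,9) succ=(1,0) retry=(0,1)
6. T2 CAS -> counter=10 r=(6,9) succ=(1,1) retry=(0,1)
7. T1 LOAD -> counter=10 r=(10,9) succ=(1,1) retry=(0,1)
8. T1 CAS -> counter=11 r=(10,9) succ=(2,1) retry=(0,1)

counter=11 r=(10,9) succ=(2,1) retry=(0,1)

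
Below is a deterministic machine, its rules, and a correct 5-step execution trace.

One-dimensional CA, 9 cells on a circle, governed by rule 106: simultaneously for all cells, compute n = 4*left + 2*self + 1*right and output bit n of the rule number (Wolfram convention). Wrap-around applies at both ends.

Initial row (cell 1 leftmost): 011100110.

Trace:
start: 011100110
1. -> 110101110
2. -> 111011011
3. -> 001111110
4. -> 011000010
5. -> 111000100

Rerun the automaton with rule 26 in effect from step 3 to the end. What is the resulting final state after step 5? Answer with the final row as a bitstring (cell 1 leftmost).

(re-executing steps 3..5 under rule 26; state before step 3: 111011011)
3. -> 000010010
4. -> 000101101
5. -> 101001000

101001000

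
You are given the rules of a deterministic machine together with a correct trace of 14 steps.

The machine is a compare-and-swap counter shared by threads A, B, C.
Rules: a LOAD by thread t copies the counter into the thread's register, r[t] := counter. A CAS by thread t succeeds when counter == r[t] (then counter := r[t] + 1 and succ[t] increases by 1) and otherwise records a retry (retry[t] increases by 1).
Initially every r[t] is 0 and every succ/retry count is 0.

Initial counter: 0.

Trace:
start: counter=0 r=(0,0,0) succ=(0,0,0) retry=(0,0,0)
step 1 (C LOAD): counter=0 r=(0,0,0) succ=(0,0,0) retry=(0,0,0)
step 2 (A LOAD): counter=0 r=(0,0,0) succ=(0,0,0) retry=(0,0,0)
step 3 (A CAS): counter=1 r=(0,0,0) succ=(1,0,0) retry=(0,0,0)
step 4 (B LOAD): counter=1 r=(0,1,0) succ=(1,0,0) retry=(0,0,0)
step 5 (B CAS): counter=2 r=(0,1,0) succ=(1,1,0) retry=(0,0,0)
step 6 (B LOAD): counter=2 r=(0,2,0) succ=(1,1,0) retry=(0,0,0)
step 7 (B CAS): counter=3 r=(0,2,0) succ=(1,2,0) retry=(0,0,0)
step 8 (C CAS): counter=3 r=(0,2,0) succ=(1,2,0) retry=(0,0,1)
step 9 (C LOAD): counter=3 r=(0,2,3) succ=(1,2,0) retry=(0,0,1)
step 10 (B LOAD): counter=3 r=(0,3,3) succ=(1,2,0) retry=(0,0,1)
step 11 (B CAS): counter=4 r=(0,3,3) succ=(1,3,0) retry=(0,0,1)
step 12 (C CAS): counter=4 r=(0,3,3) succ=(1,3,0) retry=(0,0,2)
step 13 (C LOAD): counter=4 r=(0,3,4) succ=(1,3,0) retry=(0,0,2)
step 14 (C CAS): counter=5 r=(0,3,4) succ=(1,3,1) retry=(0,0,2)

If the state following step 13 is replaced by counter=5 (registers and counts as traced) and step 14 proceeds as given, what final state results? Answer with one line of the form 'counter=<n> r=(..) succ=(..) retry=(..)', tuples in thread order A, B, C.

counter=5 r=(0,3,4) succ=(1,3,0) retry=(0,0,3)

state after step 13 := counter=5 r=(0,3,4) succ=(1,3,0) retry=(0,0,2)
step 14 (C CAS): counter=5 r=(0,3,4) succ=(1,3,0) retry=(0,0,3)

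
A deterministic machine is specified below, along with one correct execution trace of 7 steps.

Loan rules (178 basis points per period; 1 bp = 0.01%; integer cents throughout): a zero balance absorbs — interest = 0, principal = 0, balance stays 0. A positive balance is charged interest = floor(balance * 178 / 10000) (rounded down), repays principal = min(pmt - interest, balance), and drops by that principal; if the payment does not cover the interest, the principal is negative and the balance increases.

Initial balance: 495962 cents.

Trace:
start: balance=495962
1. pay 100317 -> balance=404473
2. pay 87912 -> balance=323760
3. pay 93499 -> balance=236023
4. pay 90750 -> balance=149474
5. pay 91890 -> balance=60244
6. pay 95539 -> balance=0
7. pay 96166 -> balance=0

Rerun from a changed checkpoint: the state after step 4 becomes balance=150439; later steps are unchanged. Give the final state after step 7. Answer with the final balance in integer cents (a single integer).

state after step 4 := balance=150439
5. pay 91890 -> balance=61226
6. pay 95539 -> balance=0
7. pay 96166 -> balance=0

0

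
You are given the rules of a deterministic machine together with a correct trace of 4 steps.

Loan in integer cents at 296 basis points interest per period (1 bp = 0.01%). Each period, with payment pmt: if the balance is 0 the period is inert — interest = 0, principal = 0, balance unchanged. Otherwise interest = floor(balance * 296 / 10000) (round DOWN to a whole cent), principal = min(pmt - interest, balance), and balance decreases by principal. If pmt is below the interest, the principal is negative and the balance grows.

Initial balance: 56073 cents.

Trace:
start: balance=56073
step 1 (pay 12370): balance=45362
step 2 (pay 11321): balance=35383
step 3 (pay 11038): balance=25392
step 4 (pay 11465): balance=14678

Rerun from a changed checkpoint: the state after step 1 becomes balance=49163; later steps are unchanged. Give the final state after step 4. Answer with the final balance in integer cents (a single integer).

18827

state after step 1 := balance=49163
step 2 (pay 11321): balance=39297
step 3 (pay 11038): balance=29422
step 4 (pay 11465): balance=18827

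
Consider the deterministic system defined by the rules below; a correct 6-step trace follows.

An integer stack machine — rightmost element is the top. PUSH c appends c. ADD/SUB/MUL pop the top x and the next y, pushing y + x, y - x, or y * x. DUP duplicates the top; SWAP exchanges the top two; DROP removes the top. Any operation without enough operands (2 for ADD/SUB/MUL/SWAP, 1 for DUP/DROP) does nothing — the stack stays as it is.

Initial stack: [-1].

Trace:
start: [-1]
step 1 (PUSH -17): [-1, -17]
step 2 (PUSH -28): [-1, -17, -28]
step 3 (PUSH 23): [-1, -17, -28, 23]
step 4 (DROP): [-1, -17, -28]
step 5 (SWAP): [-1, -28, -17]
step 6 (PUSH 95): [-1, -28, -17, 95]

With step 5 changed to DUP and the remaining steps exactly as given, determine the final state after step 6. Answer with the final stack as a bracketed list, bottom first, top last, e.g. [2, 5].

[-1, -17, -28, -28, 95]

(re-executing from step 5 with the substitution; state before step 5: [-1, -17, -28])
step 5 (DUP): [-1, -17, -28, -28]
step 6 (PUSH 95): [-1, -17, -28, -28, 95]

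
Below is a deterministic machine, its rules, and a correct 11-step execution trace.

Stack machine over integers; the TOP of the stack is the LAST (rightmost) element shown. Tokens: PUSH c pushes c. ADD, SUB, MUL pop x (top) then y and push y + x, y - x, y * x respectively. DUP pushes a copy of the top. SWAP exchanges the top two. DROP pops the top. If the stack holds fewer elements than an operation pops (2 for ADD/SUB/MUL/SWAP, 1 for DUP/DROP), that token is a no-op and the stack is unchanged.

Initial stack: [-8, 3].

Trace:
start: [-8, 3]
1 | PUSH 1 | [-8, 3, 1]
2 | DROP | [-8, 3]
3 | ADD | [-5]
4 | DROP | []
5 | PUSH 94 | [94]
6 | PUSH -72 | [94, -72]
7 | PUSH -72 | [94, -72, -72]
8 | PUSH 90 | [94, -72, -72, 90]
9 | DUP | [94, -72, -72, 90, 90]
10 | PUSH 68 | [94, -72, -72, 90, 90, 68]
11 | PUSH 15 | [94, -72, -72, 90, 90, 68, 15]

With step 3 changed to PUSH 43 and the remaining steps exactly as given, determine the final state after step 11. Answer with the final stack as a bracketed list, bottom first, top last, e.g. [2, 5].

[-8, 3, 94, -72, -72, 90, 90, 68, 15]

(re-executing from step 3 with the substitution; state before step 3: [-8, 3])
3 | PUSH 43 | [-8, 3, 43]
4 | DROP | [-8, 3]
5 | PUSH 94 | [-8, 3, 94]
6 | PUSH -72 | [-8, 3, 94, -72]
7 | PUSH -72 | [-8, 3, 94, -72, -72]
8 | PUSH 90 | [-8, 3, 94, -72, -72, 90]
9 | DUP | [-8, 3, 94, -72, -72, 90, 90]
10 | PUSH 68 | [-8, 3, 94, -72, -72, 90, 90, 68]
11 | PUSH 15 | [-8, 3, 94, -72, -72, 90, 90, 68, 15]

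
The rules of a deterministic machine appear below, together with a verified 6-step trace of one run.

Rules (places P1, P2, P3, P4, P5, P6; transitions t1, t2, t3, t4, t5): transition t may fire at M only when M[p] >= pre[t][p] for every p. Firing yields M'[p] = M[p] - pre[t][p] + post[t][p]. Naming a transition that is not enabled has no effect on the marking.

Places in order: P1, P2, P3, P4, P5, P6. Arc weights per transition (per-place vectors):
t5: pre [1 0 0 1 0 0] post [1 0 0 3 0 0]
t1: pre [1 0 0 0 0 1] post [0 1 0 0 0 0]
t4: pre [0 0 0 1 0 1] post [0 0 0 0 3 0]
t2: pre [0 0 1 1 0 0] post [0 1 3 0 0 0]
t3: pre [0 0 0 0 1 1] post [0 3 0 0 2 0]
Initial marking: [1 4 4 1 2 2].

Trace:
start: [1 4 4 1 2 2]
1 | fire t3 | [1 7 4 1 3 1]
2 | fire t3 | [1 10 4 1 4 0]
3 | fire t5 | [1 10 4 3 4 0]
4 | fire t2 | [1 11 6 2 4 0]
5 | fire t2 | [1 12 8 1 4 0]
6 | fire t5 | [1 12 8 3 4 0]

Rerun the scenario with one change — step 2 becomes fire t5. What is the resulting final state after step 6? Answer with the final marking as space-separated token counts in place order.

1 9 8 5 3 1

(re-executing from step 2 with the substitution; state before step 2: [1 7 4 1 3 1])
2 | fire t5 | [1 7 4 3 3 1]
3 | fire t5 | [1 7 4 5 3 1]
4 | fire t2 | [1 8 6 4 3 1]
5 | fire t2 | [1 9 8 3 3 1]
6 | fire t5 | [1 9 8 5 3 1]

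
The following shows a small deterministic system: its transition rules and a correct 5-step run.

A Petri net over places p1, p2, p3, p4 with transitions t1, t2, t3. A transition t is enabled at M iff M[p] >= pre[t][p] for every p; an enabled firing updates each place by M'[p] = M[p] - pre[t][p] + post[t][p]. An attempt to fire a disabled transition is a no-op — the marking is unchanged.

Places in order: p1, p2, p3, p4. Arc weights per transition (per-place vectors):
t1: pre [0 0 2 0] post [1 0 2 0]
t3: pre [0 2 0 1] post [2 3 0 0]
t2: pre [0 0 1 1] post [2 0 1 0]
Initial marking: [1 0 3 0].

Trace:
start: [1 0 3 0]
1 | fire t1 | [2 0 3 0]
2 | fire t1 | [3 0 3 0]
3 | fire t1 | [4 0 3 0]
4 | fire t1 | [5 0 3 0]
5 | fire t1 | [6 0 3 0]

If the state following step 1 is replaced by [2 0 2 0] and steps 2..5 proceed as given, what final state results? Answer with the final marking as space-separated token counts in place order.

6 0 2 0

state after step 1 := [2 0 2 0]
2 | fire t1 | [3 0 2 0]
3 | fire t1 | [4 0 2 0]
4 | fire t1 | [5 0 2 0]
5 | fire t1 | [6 0 2 0]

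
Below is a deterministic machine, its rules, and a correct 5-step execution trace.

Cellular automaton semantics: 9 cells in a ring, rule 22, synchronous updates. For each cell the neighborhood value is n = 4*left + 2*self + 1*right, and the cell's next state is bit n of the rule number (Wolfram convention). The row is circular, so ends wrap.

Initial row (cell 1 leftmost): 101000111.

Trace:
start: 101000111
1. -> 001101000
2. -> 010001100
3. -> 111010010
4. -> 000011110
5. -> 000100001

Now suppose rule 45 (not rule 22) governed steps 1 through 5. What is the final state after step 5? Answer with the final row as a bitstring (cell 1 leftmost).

111101110

(re-executing steps 1..5 under rule 45; state before step 1: 101000111)
1. -> 011010100
2. -> 010111101
3. -> 111100011
4. -> 000001010
5. -> 111101110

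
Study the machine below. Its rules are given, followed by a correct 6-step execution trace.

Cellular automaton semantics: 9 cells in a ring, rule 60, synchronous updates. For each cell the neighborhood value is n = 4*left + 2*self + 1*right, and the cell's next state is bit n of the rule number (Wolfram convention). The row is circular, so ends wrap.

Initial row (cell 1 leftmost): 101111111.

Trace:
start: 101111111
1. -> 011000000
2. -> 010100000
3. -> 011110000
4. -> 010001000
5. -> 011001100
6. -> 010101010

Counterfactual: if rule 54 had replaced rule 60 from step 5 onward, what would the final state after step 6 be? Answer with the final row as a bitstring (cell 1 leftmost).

000100011

(re-executing steps 5..6 under rule 54; state before step 5: 010001000)
5. -> 111011100
6. -> 000100011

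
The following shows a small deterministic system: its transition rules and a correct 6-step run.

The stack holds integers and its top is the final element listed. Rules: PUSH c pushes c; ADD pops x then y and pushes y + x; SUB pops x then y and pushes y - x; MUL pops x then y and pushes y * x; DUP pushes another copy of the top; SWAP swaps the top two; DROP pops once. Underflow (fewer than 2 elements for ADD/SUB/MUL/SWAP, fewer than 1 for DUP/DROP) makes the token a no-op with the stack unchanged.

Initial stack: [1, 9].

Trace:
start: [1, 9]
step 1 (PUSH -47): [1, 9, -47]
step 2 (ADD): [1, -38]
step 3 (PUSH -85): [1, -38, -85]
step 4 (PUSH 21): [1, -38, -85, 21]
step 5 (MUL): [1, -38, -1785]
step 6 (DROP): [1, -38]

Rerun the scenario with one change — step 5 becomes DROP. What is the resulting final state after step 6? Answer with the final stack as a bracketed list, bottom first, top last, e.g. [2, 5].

(re-executing from step 5 with the substitution; state before step 5: [1, -38, -85, 21])
step 5 (DROP): [1, -38, -85]
step 6 (DROP): [1, -38]

[1, -38]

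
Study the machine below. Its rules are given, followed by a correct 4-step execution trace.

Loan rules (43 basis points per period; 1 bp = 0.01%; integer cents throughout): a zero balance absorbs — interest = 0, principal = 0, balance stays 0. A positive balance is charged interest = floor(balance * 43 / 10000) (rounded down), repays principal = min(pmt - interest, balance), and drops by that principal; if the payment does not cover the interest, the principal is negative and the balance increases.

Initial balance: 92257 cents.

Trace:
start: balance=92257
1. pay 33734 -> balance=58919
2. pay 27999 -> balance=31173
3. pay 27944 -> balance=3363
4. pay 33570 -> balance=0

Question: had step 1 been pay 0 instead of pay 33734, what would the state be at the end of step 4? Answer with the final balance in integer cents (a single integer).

(re-executing from step 1 with the substitution; state before step 1: balance=92257)
1. pay 0 -> balance=92653
2. pay 27999 -> balance=65052
3. pay 27944 -> balance=37387
4. pay 33570 -> balance=3977

3977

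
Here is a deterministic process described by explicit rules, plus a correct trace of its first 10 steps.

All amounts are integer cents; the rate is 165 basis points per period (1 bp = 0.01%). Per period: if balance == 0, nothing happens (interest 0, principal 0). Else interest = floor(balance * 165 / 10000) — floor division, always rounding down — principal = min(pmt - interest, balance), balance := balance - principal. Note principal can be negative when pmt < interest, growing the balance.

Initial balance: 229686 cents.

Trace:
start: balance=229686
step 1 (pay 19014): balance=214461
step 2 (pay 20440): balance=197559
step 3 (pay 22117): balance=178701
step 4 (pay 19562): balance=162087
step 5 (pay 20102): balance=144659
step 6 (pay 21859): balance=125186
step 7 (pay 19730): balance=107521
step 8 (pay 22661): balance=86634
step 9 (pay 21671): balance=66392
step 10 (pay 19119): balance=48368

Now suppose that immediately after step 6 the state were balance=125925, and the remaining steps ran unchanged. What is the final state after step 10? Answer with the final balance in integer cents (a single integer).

state after step 6 := balance=125925
step 7 (pay 19730): balance=108272
step 8 (pay 22661): balance=87397
step 9 (pay 21671): balance=67168
step 10 (pay 19119): balance=49157

49157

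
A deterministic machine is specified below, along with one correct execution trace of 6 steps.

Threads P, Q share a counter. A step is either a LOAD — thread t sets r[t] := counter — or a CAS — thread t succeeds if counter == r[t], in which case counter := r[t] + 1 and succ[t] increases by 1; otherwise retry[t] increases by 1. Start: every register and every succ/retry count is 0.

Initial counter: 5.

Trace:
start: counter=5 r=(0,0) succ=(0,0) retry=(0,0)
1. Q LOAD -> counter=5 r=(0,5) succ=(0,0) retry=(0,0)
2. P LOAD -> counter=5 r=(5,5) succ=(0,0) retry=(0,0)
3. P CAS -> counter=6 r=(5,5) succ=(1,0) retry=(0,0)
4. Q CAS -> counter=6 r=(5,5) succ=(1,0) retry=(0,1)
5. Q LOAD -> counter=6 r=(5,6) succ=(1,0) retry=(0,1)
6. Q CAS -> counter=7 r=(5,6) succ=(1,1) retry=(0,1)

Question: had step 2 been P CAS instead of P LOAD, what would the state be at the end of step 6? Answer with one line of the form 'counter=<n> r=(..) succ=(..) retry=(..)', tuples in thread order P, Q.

(re-executing from step 2 with the substitution; state before step 2: counter=5 r=(0,5) succ=(0,0) retry=(0,0))
2. P CAS -> counter=5 r=(0,5) succ=(0,0) retry=(1,0)
3. P CAS -> counter=5 r=(0,5) succ=(0,0) retry=(2,0)
4. Q CAS -> counter=6 r=(0,5) succ=(0,1) retry=(2,0)
5. Q LOAD -> counter=6 r=(0,6) succ=(0,1) retry=(2,0)
6. Q CAS -> counter=7 r=(0,6) succ=(0,2) retry=(2,0)

counter=7 r=(0,6) succ=(0,2) retry=(2,0)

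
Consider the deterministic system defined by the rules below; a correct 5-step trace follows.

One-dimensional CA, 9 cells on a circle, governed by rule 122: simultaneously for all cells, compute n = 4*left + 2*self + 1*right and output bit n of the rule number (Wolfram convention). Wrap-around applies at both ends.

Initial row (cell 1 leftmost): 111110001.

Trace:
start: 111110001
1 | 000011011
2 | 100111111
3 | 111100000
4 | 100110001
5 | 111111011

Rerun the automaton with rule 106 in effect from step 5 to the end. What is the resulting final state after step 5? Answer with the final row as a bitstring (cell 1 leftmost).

(re-executing step 5 under rule 106; state before step 5: 100110001)
5 | 101110011

101110011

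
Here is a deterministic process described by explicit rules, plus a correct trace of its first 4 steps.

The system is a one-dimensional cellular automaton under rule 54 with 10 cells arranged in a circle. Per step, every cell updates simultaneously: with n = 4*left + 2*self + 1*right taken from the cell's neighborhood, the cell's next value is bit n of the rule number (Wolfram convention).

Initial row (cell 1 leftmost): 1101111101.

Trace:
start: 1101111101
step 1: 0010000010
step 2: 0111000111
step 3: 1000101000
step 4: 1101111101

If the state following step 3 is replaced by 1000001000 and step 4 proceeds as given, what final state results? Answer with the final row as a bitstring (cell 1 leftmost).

state after step 3 := 1000001000
step 4: 1100011101

1100011101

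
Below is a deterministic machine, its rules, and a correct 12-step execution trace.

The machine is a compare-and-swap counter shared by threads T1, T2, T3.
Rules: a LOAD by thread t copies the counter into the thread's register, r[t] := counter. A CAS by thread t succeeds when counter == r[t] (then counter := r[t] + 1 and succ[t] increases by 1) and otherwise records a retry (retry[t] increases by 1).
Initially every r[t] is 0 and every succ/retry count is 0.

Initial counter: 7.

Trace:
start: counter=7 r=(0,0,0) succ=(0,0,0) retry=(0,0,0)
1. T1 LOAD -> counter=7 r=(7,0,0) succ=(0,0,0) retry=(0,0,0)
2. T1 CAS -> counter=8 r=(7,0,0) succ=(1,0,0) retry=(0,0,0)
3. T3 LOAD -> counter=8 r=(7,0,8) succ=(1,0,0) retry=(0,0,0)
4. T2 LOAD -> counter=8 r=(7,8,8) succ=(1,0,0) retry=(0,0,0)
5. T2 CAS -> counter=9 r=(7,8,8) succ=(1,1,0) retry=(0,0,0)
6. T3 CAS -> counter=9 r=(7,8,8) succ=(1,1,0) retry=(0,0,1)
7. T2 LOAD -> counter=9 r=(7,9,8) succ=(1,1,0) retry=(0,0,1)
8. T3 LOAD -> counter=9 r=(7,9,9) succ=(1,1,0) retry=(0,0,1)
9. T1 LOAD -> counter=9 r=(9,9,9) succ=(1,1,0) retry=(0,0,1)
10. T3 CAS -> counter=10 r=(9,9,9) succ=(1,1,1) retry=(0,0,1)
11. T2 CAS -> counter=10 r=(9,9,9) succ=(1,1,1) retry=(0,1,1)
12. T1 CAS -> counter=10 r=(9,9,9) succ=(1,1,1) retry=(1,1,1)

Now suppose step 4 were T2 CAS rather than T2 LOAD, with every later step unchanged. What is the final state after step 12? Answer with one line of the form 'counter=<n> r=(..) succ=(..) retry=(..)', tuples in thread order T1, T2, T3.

(re-executing from step 4 with the substitution; state before step 4: counter=8 r=(7,0,8) succ=(1,0,0) retry=(0,0,0))
4. T2 CAS -> counter=8 r=(7,0,8) succ=(1,0,0) retry=(0,1,0)
5. T2 CAS -> counter=8 r=(7,0,8) succ=(1,0,0) retry=(0,2,0)
6. T3 CAS -> counter=9 r=(7,0,8) succ=(1,0,1) retry=(0,2,0)
7. T2 LOAD -> counter=9 r=(7,9,8) succ=(1,0,1) retry=(0,2,0)
8. T3 LOAD -> counter=9 r=(7,9,9) succ=(1,0,1) retry=(0,2,0)
9. T1 LOAD -> counter=9 r=(9,9,9) succ=(1,0,1) retry=(0,2,0)
10. T3 CAS -> counter=10 r=(9,9,9) succ=(1,0,2) retry=(0,2,0)
11. T2 CAS -> counter=10 r=(9,9,9) succ=(1,0,2) retry=(0,3,0)
12. T1 CAS -> counter=10 r=(9,9,9) succ=(1,0,2) retry=(1,3,0)

counter=10 r=(9,9,9) succ=(1,0,2) retry=(1,3,0)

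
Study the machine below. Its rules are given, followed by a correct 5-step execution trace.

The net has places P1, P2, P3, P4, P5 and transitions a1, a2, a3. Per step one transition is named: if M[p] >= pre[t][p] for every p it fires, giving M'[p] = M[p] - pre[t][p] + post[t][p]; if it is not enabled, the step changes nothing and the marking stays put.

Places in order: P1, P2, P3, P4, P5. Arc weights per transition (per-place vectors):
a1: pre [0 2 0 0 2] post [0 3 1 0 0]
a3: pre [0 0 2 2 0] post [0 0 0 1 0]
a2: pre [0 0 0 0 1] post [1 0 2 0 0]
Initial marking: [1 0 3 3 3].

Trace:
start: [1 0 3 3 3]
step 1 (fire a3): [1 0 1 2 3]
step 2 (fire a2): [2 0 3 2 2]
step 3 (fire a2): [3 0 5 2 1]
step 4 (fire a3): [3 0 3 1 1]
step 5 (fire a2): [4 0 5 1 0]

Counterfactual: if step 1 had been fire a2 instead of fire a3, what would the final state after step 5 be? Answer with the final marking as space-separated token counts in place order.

4 0 7 2 0

(re-executing from step 1 with the substitution; state before step 1: [1 0 3 3 3])
step 1 (fire a2): [2 0 5 3 2]
step 2 (fire a2): [3 0 7 3 1]
step 3 (fire a2): [4 0 9 3 0]
step 4 (fire a3): [4 0 7 2 0]
step 5 (fire a2): [4 0 7 2 0]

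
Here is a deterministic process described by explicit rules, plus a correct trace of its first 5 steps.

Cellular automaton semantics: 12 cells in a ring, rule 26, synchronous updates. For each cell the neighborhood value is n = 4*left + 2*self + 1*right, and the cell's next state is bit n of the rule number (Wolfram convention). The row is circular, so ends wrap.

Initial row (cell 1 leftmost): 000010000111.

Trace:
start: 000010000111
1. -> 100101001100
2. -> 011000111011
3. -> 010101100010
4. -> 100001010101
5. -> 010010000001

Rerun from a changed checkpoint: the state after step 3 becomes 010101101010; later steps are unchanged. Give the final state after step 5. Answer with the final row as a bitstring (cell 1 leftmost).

state after step 3 := 010101101010
4. -> 100001000001
5. -> 010010100011

010010100011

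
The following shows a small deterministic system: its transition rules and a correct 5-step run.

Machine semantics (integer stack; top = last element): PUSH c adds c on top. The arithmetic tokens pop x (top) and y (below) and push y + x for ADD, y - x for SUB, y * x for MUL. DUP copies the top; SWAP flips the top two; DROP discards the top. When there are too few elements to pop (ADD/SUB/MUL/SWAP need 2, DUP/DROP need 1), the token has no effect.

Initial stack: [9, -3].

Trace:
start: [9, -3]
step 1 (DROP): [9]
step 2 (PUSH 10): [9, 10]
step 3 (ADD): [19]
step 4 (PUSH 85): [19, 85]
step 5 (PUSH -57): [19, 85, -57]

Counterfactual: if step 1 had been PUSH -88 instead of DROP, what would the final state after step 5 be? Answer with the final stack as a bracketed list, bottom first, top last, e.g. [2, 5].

[9, -3, -78, 85, -57]

(re-executing from step 1 with the substitution; state before step 1: [9, -3])
step 1 (PUSH -88): [9, -3, -88]
step 2 (PUSH 10): [9, -3, -88, 10]
step 3 (ADD): [9, -3, -78]
step 4 (PUSH 85): [9, -3, -78, 85]
step 5 (PUSH -57): [9, -3, -78, 85, -57]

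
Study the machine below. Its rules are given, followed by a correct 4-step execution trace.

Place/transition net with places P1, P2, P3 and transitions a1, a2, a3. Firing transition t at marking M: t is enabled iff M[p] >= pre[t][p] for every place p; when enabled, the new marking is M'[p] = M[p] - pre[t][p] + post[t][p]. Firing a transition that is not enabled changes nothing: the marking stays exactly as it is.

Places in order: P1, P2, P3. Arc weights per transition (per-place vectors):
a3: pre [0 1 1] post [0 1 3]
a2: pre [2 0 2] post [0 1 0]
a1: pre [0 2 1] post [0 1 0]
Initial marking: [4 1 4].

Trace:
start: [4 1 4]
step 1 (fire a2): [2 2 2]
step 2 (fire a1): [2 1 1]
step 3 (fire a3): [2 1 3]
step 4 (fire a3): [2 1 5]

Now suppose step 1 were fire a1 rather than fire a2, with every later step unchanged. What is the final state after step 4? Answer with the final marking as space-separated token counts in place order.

4 1 8

(re-executing from step 1 with the substitution; state before step 1: [4 1 4])
step 1 (fire a1): [4 1 4]
step 2 (fire a1): [4 1 4]
step 3 (fire a3): [4 1 6]
step 4 (fire a3): [4 1 8]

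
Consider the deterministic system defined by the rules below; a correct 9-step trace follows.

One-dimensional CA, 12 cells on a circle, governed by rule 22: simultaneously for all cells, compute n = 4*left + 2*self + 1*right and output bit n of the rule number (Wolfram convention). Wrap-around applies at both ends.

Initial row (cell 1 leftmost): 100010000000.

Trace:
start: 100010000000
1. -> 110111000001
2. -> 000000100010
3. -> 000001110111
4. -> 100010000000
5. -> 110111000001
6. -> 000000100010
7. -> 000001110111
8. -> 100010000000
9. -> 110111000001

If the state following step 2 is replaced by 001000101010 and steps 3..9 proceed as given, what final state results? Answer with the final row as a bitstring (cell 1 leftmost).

110111000001

state after step 2 := 001000101010
3. -> 011101101011
4. -> 000000001000
5. -> 000000011100
6. -> 000000100010
7. -> 000001110111
8. -> 100010000000
9. -> 110111000001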